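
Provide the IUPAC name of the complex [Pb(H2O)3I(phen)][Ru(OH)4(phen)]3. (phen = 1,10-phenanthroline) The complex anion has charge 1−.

triaquaiodo(1,10-phenanthroline)lead(IV) tetrahydroxo(1,10-phenanthroline)ruthenate(III)

Both ions are complex: the cation is named first with the plain metal name, the anion second with the -ate form; each ion's ligands are alphabetised independently.
The complex anion is given as 1−; its ligand charges sum to -4, so Ru = +3.
With 3 anions per cation, the cation must be 3×1 = 3+.
Cation: ligand charges sum to -1; for the ion to be 3+, Pb = +4.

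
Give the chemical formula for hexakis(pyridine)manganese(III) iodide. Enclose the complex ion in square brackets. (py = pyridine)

Ligands: 6 pyridine (py, neutral). Ligand charge sum = 0.
With Mn in oxidation state +3, the complex ion is [Mn...]^3+.
Charge balance with iodide (-1) requires 1 complex ion per 3 iodide.

[Mn(py)6]I3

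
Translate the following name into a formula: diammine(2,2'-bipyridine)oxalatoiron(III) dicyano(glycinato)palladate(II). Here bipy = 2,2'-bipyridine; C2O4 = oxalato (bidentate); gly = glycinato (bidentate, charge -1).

[Fe(bipy)(C2O4)(NH3)2][Pd(CN)2(gly)]

Cation [Fe…]: ligand charges -2, Fe(III) ⇒ ion charge 1+.
Anion [Pd…]: ligand charges -3, Pd(II) ⇒ ion charge 1−.
One 1+ cation balances one 1− anion.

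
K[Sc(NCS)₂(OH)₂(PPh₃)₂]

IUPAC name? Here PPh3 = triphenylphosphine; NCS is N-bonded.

potassium dihydroxodiisothiocyanatobis(triphenylphosphine)scandate(III)

The 1 potassium counter-ion carries a total charge of +1, so each complex ion is 1−.
Ligand charges: 2×triphenylphosphine (neutral), 2×hydroxo (-1 each), 2×isothiocyanato (-1 each); total -4. So Sc + (-4) = 1−, giving Sc = +3.
The complex ion is anionic, so scandium takes the -ate form scandate(III).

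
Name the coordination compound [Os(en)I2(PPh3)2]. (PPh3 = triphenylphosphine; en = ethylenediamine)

(ethylenediamine)diiodobis(triphenylphosphine)osmium(II)

There is no counter-ion, so the complex is neutral overall.
Ligand charges: 2×triphenylphosphine (neutral), 1×ethylenediamine (neutral), 2×iodo (-1 each); total -2. So Os + (-2) = 0, giving Os = +2.
Ligands are named alphabetically: ethylenediamine before iodo before triphenylphosphine.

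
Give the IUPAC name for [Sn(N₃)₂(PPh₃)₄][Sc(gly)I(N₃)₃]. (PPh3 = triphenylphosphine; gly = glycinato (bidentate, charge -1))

Both ions are complex: the cation is named first with the plain metal name, the anion second with the -ate form; each ion's ligands are alphabetised independently.
Scandium is always +3 in its complexes; the anion's ligand charges sum to -5, so the complex anion is 2−.
A 1:1 salt means the cation carries the equal and opposite charge, 2+.
Cation: ligand charges sum to -2; for the ion to be 2+, Sn = +4.

diazidotetrakis(triphenylphosphine)tin(IV) triazido(glycinato)iodoscandate(III)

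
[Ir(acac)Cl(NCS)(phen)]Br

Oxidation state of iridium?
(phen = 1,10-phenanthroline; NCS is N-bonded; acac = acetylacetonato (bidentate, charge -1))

1 bromide outside the brackets (-1 each) → the complex ion is 1+.
Ligand charges: 1×phen neutral; 1×NCS = -1; 1×Cl = -1; 1×acac = -1; sum -3.
Ir + (-3) = 1+ ⇒ Ir is +4.

+4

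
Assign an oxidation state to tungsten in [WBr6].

No counter-ion: the bracketed complex is neutral.
Ligand charges: 6×Br = -6; sum -6.
W + (-6) = 0 ⇒ W is +6.

+6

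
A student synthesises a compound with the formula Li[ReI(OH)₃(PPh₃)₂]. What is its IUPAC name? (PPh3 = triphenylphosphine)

The 1 lithium counter-ion carries a total charge of +1, so each complex ion is 1−.
Ligand charges: 3×hydroxo (-1 each), 2×triphenylphosphine (neutral), 1×iodo (-1 each); total -4. So Re + (-4) = 1−, giving Re = +3.
Ligands are named alphabetically: hydroxo before iodo before triphenylphosphine.
The complex ion is anionic, so rhenium takes the -ate form rhenate(III).

lithium trihydroxoiodobis(triphenylphosphine)rhenate(III)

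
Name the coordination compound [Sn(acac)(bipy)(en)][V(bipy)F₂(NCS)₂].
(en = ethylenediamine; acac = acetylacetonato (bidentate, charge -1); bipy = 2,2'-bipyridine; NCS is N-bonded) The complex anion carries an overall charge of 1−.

(acetylacetonato)(2,2'-bipyridine)(ethylenediamine)tin(II) (2,2'-bipyridine)difluorodiisothiocyanatovanadate(III)

Both ions are complex: the cation is named first with the plain metal name, the anion second with the -ate form; each ion's ligands are alphabetised independently.
The complex anion is given as 1−; its ligand charges sum to -4, so V = +3.
A 1:1 salt means the cation carries the equal and opposite charge, 1+.
Cation: ligand charges sum to -1; for the ion to be 1+, Sn = +2.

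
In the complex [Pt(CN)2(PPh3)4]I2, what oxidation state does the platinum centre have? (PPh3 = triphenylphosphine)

2 iodide outside the brackets (-1 each) → the complex ion is 2+.
Ligand charges: 2×CN = -2; 4×PPh3 neutral; sum -2.
Pt + (-2) = 2+ ⇒ Pt is +4.

+4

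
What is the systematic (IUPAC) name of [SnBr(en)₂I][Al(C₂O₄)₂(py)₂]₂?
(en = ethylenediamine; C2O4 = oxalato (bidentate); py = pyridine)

Aluminium is always +3 in its complexes; the anion's ligand charges sum to -4, so the complex anion is 1−.
With 2 anions per cation, the cation must be 2×1 = 2+.
Cation: ligand charges sum to -2; for the ion to be 2+, Sn = +4.

bromobis(ethylenediamine)iodotin(IV) dioxalatobis(pyridine)aluminate(III)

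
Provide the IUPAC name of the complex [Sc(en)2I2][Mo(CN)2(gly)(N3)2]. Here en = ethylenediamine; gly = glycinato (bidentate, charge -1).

Scandium is always +3 in its complexes; the cation's ligand charges sum to -2, so the complex cation is 1+.
A 1:1 salt means the anion carries the equal and opposite charge, 1−.
Anion: ligand charges sum to -5; for the ion to be 1−, Mo = +4.

bis(ethylenediamine)diiodoscandium(III) diazidodicyano(glycinato)molybdate(IV)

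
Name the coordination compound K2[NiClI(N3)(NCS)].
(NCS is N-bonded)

The 2 potassium counter-ions carry a total charge of +2, so each complex ion is 2−.
Ligand charges: 1×iodo (-1 each), 1×isothiocyanato (-1 each), 1×chloro (-1 each), 1×azido (-1 each); total -4. So Ni + (-4) = 2−, giving Ni = +2.
Ligands are named alphabetically: azido before chloro before iodo before isothiocyanato.
The complex ion is anionic, so nickel takes the -ate form nickelate(II).

potassium azidochloroiodoisothiocyanatonickelate(II)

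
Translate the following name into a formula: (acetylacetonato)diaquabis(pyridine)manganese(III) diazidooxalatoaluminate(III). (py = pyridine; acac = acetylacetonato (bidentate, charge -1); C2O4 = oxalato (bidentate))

Cation [Mn…]: ligand charges -1, Mn(III) ⇒ ion charge 2+.
Anion [Al…]: ligand charges -4, Al(III) ⇒ ion charge 1−.
One 2+ cation requires 2 of the 1− anion.

[Mn(acac)(H2O)2(py)2][Al(C2O4)(N3)2]2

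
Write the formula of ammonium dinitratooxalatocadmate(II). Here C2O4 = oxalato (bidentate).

Ligands: 1 oxalato (C2O4, -2), 2 nitrato (NO3, -1). Ligand charge sum = -4.
With Cd in oxidation state +2, the complex ion is [Cd...]^2−.
Charge balance with ammonium (+1) requires 1 complex ion per 2 ammonium.

(NH4)2[Cd(C2O4)(NO3)2]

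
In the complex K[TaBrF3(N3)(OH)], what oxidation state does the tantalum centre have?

1 potassium outside the brackets (+1 each) → the complex ion is 1−.
Ligand charges: 3×F = -3; 1×N3 = -1; 1×OH = -1; 1×Br = -1; sum -6.
Ta + (-6) = 1− ⇒ Ta is +5.

+5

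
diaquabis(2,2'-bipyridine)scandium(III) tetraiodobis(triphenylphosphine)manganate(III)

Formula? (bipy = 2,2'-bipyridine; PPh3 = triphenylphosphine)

[Sc(bipy)2(H2O)2][MnI4(PPh3)2]3

Cation [Sc…]: ligand charges 0, Sc(III) ⇒ ion charge 3+.
Anion [Mn…]: ligand charges -4, Mn(III) ⇒ ion charge 1−.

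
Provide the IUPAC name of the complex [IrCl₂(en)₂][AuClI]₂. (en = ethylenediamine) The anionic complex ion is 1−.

dichlorobis(ethylenediamine)iridium(IV) chloroiodoaurate(I)

Both ions are complex: the cation is named first with the plain metal name, the anion second with the -ate form; each ion's ligands are alphabetised independently.
The complex anion is given as 1−; its ligand charges sum to -2, so Au = +1.
With 2 anions per cation, the cation must be 2×1 = 2+.
Cation: ligand charges sum to -2; for the ion to be 2+, Ir = +4.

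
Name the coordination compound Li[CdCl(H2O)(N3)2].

The 1 lithium counter-ion carries a total charge of +1, so each complex ion is 1−.
Ligand charges: 1×chloro (-1 each), 2×azido (-1 each), 1×aqua (neutral); total -3. So Cd + (-3) = 1−, giving Cd = +2.
Ligands are named alphabetically: aqua before azido before chloro.
The complex ion is anionic, so cadmium takes the -ate form cadmate(II).

lithium aquadiazidochlorocadmate(II)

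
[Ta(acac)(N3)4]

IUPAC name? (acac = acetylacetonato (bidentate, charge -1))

(acetylacetonato)tetraazidotantalum(V)

There is no counter-ion, so the complex is neutral overall.
Ligand charges: 4×azido (-1 each), 1×acetylacetonato (-1 each); total -5. So Ta + (-5) = 0, giving Ta = +5.
Ligands are named alphabetically: acetylacetonato before azido.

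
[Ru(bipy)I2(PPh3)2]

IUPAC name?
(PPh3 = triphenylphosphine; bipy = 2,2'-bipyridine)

(2,2'-bipyridine)diiodobis(triphenylphosphine)ruthenium(II)

There is no counter-ion, so the complex is neutral overall.
Ligand charges: 2×iodo (-1 each), 2×triphenylphosphine (neutral), 1×2,2'-bipyridine (neutral); total -2. So Ru + (-2) = 0, giving Ru = +2.
Ligands are named alphabetically: bipyridine before iodo before triphenylphosphine.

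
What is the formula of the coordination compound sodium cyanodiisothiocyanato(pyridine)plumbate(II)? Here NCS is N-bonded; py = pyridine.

Na[Pb(CN)(NCS)2(py)]

Ligands: 2 isothiocyanato (NCS, -1), 1 pyridine (py, neutral), 1 cyano (CN, -1). Ligand charge sum = -3.
Charge balance with sodium (+1) requires 1 complex ion per 1 sodium.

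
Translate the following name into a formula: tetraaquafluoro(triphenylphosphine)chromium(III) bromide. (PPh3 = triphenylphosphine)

Ligands: 1 triphenylphosphine (PPh3, neutral), 1 fluoro (F, -1), 4 aqua (H2O, neutral). Ligand charge sum = -1.
With Cr in oxidation state +3, the complex ion is [Cr...]^2+.
Charge balance with bromide (-1) requires 1 complex ion per 2 bromide.

[CrF(H2O)4(PPh3)]Br2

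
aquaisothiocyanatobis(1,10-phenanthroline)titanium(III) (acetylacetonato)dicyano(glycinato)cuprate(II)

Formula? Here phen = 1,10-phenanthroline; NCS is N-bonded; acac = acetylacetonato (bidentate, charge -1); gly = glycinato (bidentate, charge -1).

[Ti(H2O)(NCS)(phen)2][Cu(acac)(CN)2(gly)]

Cation [Ti…]: ligand charges -1, Ti(III) ⇒ ion charge 2+.
Anion [Cu…]: ligand charges -4, Cu(II) ⇒ ion charge 2−.
One 2+ cation balances one 2− anion.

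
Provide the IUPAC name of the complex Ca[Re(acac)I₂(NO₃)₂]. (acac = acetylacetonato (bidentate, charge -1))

calcium (acetylacetonato)diiododinitratorhenate(III)

The 1 calcium counter-ion carries a total charge of +2, so each complex ion is 2−.
Ligand charges: 2×nitrato (-1 each), 2×iodo (-1 each), 1×acetylacetonato (-1 each); total -5. So Re + (-5) = 2−, giving Re = +3.
Ligands are named alphabetically: acetylacetonato before iodo before nitrato.
The complex ion is anionic, so rhenium takes the -ate form rhenate(III).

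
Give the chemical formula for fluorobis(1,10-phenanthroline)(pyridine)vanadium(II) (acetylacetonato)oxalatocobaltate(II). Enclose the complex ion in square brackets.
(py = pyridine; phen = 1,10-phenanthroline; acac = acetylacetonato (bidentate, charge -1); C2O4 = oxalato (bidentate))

Cation [V…]: ligand charges -1, V(II) ⇒ ion charge 1+.
Anion [Co…]: ligand charges -3, Co(II) ⇒ ion charge 1−.

[VF(phen)2(py)][Co(acac)(C2O4)]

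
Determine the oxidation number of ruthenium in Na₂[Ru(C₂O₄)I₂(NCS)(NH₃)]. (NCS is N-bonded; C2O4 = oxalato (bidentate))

2 sodium outside the brackets (+1 each) → the complex ion is 2−.
Ligand charges: 1×NCS = -1; 1×C2O4 = -2; 1×NH3 neutral; 2×I = -2; sum -5.
Ru + (-5) = 2− ⇒ Ru is +3.

+3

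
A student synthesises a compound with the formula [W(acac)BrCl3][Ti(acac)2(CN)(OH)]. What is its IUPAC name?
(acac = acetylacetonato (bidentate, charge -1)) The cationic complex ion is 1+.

Both ions are complex: the cation is named first with the plain metal name, the anion second with the -ate form; each ion's ligands are alphabetised independently.
The complex cation is given as 1+; its ligand charges sum to -5, so W = +6.
A 1:1 salt means the anion carries the equal and opposite charge, 1−.
Anion: ligand charges sum to -4; for the ion to be 1−, Ti = +3.

(acetylacetonato)bromotrichlorotungsten(VI) bis(acetylacetonato)cyanohydroxotitanate(III)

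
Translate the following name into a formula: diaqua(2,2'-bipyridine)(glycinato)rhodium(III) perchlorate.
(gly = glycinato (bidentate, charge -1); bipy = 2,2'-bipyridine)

Ligands: 2 aqua (H2O, neutral), 1 glycinato (gly, -1), 1 2,2'-bipyridine (bipy, neutral). Ligand charge sum = -1.
With Rh in oxidation state +3, the complex ion is [Rh...]^2+.
Charge balance with perchlorate (-1) requires 1 complex ion per 2 perchlorate.

[Rh(bipy)(gly)(H2O)2](ClO4)2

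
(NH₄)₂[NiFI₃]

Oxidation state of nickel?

2 ammonium outside the brackets (+1 each) → the complex ion is 2−.
Ligand charges: 3×I = -3; 1×F = -1; sum -4.
Ni + (-4) = 2− ⇒ Ni is +2.

+2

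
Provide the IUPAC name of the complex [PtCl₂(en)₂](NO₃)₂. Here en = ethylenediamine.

dichlorobis(ethylenediamine)platinum(IV) nitrate

The 2 nitrate counter-ions carry a total charge of -2, so each complex ion is 2+.
Ligand charges: 2×ethylenediamine (neutral), 2×chloro (-1 each); total -2. So Pt + (-2) = 2+, giving Pt = +4.
Ligands are named alphabetically: chloro before ethylenediamine.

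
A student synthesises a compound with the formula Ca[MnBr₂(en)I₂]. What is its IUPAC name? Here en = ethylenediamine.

The 1 calcium counter-ion carries a total charge of +2, so each complex ion is 2−.
Ligand charges: 2×iodo (-1 each), 1×ethylenediamine (neutral), 2×bromo (-1 each); total -4. So Mn + (-4) = 2−, giving Mn = +2.
Ligands are named alphabetically: bromo before ethylenediamine before iodo.
The complex ion is anionic, so manganese takes the -ate form manganate(II).

calcium dibromo(ethylenediamine)diiodomanganate(II)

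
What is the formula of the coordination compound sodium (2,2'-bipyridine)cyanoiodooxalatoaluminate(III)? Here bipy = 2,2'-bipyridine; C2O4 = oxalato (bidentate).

Na[Al(bipy)(C2O4)(CN)I]

Ligands: 1 cyano (CN, -1), 1 2,2'-bipyridine (bipy, neutral), 1 oxalato (C2O4, -2), 1 iodo (I, -1). Ligand charge sum = -4.
With Al in oxidation state +3, the complex ion is [Al...]^1−.
Charge balance with sodium (+1) requires 1 complex ion per 1 sodium.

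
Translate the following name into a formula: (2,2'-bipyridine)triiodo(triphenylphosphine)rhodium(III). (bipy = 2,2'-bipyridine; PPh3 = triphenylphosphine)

Ligands: 1 2,2'-bipyridine (bipy, neutral), 3 iodo (I, -1), 1 triphenylphosphine (PPh3, neutral). Ligand charge sum = -3.
With Rh in oxidation state +3, the complex ion is [Rh...].

[Rh(bipy)I3(PPh3)]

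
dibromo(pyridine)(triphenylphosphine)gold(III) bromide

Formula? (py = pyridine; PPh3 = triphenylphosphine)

Ligands: 1 pyridine (py, neutral), 2 bromo (Br, -1), 1 triphenylphosphine (PPh3, neutral). Ligand charge sum = -2.
With Au in oxidation state +3, the complex ion is [Au...]^1+.
Charge balance with bromide (-1) requires 1 complex ion per 1 bromide.

[AuBr2(PPh3)(py)]Br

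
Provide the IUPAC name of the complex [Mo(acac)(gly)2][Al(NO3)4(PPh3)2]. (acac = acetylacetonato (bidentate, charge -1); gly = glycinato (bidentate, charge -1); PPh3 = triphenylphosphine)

Aluminium is always +3 in its complexes; the anion's ligand charges sum to -4, so the complex anion is 1−.
A 1:1 salt means the cation carries the equal and opposite charge, 1+.
Cation: ligand charges sum to -3; for the ion to be 1+, Mo = +4.

(acetylacetonato)bis(glycinato)molybdenum(IV) tetranitratobis(triphenylphosphine)aluminate(III)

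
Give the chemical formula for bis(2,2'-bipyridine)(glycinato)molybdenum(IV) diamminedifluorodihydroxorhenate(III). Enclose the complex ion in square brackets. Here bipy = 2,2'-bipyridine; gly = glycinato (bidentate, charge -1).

[Mo(bipy)2(gly)][ReF2(NH3)2(OH)2]3

Cation [Mo…]: ligand charges -1, Mo(IV) ⇒ ion charge 3+.
Anion [Re…]: ligand charges -4, Re(III) ⇒ ion charge 1−.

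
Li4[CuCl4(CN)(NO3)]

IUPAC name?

The 4 lithium counter-ions carry a total charge of +4, so each complex ion is 4−.
Ligand charges: 1×nitrato (-1 each), 4×chloro (-1 each), 1×cyano (-1 each); total -6. So Cu + (-6) = 4−, giving Cu = +2.
Ligands are named alphabetically: chloro before cyano before nitrato.
The complex ion is anionic, so copper takes the -ate form cuprate(II).

lithium tetrachlorocyanonitratocuprate(II)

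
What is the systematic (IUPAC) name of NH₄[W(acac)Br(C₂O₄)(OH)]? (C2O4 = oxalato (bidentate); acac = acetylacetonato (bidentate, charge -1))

ammonium (acetylacetonato)bromohydroxooxalatotungstate(IV)

The 1 ammonium counter-ion carries a total charge of +1, so each complex ion is 1−.
Ligand charges: 1×oxalato (-2 each), 1×hydroxo (-1 each), 1×acetylacetonato (-1 each), 1×bromo (-1 each); total -5. So W + (-5) = 1−, giving W = +4.
Ligands are named alphabetically: acetylacetonato before bromo before hydroxo before oxalato.
The complex ion is anionic, so tungsten takes the -ate form tungstate(IV).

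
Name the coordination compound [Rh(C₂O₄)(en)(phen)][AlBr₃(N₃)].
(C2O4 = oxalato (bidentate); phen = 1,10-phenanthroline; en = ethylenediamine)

Both ions are complex: the cation is named first with the plain metal name, the anion second with the -ate form; each ion's ligands are alphabetised independently.
Aluminium is always +3 in its complexes; the anion's ligand charges sum to -4, so the complex anion is 1−.
A 1:1 salt means the cation carries the equal and opposite charge, 1+.
Cation: ligand charges sum to -2; for the ion to be 1+, Rh = +3.

(ethylenediamine)oxalato(1,10-phenanthroline)rhodium(III) azidotribromoaluminate(III)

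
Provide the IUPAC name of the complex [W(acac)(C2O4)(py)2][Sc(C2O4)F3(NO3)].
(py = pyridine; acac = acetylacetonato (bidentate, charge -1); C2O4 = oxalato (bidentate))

(acetylacetonato)oxalatobis(pyridine)tungsten(VI) trifluoronitratooxalatoscandate(III)

Both ions are complex: the cation is named first with the plain metal name, the anion second with the -ate form; each ion's ligands are alphabetised independently.
Scandium is always +3 in its complexes; the anion's ligand charges sum to -6, so the complex anion is 3−.
A 1:1 salt means the cation carries the equal and opposite charge, 3+.
Cation: ligand charges sum to -3; for the ion to be 3+, W = +6.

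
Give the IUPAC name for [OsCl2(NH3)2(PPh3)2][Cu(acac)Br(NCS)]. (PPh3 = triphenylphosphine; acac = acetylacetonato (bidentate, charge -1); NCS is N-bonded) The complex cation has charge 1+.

diamminedichlorobis(triphenylphosphine)osmium(III) (acetylacetonato)bromoisothiocyanatocuprate(II)

Both ions are complex: the cation is named first with the plain metal name, the anion second with the -ate form; each ion's ligands are alphabetised independently.
The complex cation is given as 1+; its ligand charges sum to -2, so Os = +3.
A 1:1 salt means the anion carries the equal and opposite charge, 1−.
Anion: ligand charges sum to -3; for the ion to be 1−, Cu = +2.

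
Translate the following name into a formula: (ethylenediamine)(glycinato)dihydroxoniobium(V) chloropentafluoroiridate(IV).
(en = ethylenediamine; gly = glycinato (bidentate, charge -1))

[Nb(en)(gly)(OH)2][IrClF5]

Cation [Nb…]: ligand charges -3, Nb(V) ⇒ ion charge 2+.
Anion [Ir…]: ligand charges -6, Ir(IV) ⇒ ion charge 2−.
One 2+ cation balances one 2− anion.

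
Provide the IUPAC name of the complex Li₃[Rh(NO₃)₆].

lithium hexanitratorhodate(III)

The 3 lithium counter-ions carry a total charge of +3, so each complex ion is 3−.
Ligand charges: 6×nitrato (-1 each); total -6. So Rh + (-6) = 3−, giving Rh = +3.
The complex ion is anionic, so rhodium takes the -ate form rhodate(III).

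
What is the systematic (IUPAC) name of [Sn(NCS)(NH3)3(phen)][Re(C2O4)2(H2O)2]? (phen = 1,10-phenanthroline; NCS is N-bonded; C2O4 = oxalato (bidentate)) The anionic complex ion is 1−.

Both ions are complex: the cation is named first with the plain metal name, the anion second with the -ate form; each ion's ligands are alphabetised independently.
The complex anion is given as 1−; its ligand charges sum to -4, so Re = +3.
A 1:1 salt means the cation carries the equal and opposite charge, 1+.
Cation: ligand charges sum to -1; for the ion to be 1+, Sn = +2.

triammineisothiocyanato(1,10-phenanthroline)tin(II) diaquadioxalatorhenate(III)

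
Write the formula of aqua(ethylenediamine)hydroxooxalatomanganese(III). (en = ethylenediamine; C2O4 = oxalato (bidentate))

Ligands: 1 aqua (H2O, neutral), 1 ethylenediamine (en, neutral), 1 hydroxo (OH, -1), 1 oxalato (C2O4, -2). Ligand charge sum = -3.
With Mn in oxidation state +3, the complex ion is [Mn...].

[Mn(C2O4)(en)(H2O)(OH)]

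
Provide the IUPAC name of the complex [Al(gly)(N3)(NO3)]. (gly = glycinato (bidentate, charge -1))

azido(glycinato)nitratoaluminium(III)

There is no counter-ion, so the complex is neutral overall.
Ligand charges: 1×nitrato (-1 each), 1×glycinato (-1 each), 1×azido (-1 each); total -3. So Al + (-3) = 0, giving Al = +3.
Ligands are named alphabetically: azido before glycinato before nitrato.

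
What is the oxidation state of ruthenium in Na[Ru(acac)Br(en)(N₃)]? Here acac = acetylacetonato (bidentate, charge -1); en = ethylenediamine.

1 sodium outside the brackets (+1 each) → the complex ion is 1−.
Ligand charges: 1×acac = -1; 1×en neutral; 1×N3 = -1; 1×Br = -1; sum -3.
Ru + (-3) = 1− ⇒ Ru is +2.

+2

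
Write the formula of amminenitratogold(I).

[Au(NH3)(NO3)]

Ligands: 1 nitrato (NO3, -1), 1 ammine (NH3, neutral). Ligand charge sum = -1.
With Au in oxidation state +1, the complex ion is [Au...].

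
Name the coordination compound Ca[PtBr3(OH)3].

calcium tribromotrihydroxoplatinate(IV)

The 1 calcium counter-ion carries a total charge of +2, so each complex ion is 2−.
Ligand charges: 3×hydroxo (-1 each), 3×bromo (-1 each); total -6. So Pt + (-6) = 2−, giving Pt = +4.
Ligands are named alphabetically: bromo before hydroxo.
The complex ion is anionic, so platinum takes the -ate form platinate(IV).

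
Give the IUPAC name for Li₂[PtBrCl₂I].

The 2 lithium counter-ions carry a total charge of +2, so each complex ion is 2−.
Ligand charges: 2×chloro (-1 each), 1×bromo (-1 each), 1×iodo (-1 each); total -4. So Pt + (-4) = 2−, giving Pt = +2.
The complex ion is anionic, so platinum takes the -ate form platinate(II).

lithium bromodichloroiodoplatinate(II)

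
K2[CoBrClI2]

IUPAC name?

potassium bromochlorodiiodocobaltate(II)

The 2 potassium counter-ions carry a total charge of +2, so each complex ion is 2−.
Ligand charges: 1×chloro (-1 each), 1×bromo (-1 each), 2×iodo (-1 each); total -4. So Co + (-4) = 2−, giving Co = +2.
The complex ion is anionic, so cobalt takes the -ate form cobaltate(II).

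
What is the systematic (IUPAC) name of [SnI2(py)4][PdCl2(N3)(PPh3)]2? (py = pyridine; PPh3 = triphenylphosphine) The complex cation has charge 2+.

diiodotetrakis(pyridine)tin(IV) azidodichloro(triphenylphosphine)palladate(II)

The complex cation is given as 2+; its ligand charges sum to -2, so Sn = +4.
With 2 anions per cation, each anion must be 2/2 = 1−.
Anion: ligand charges sum to -3; for the ion to be 1−, Pd = +2.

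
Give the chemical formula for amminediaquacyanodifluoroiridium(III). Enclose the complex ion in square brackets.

Ligands: 1 ammine (NH3, neutral), 2 fluoro (F, -1), 1 cyano (CN, -1), 2 aqua (H2O, neutral). Ligand charge sum = -3.
With Ir in oxidation state +3, the complex ion is [Ir...].

[Ir(CN)F2(H2O)2(NH3)]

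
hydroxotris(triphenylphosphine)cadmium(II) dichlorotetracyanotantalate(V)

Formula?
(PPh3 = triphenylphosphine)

Cation [Cd…]: ligand charges -1, Cd(II) ⇒ ion charge 1+.
Anion [Ta…]: ligand charges -6, Ta(V) ⇒ ion charge 1−.
One 1+ cation balances one 1− anion.

[Cd(OH)(PPh3)3][TaCl2(CN)4]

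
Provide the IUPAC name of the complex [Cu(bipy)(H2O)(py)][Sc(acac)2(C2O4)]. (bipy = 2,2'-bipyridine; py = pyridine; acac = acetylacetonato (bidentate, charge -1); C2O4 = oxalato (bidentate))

Scandium is always +3 in its complexes; the anion's ligand charges sum to -4, so the complex anion is 1−.
A 1:1 salt means the cation carries the equal and opposite charge, 1+.
Cation: ligand charges sum to 0; for the ion to be 1+, Cu = +1.

aqua(2,2'-bipyridine)(pyridine)copper(I) bis(acetylacetonato)oxalatoscandate(III)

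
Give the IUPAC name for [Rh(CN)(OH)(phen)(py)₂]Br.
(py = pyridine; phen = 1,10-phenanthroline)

cyanohydroxo(1,10-phenanthroline)bis(pyridine)rhodium(III) bromide

The 1 bromide counter-ion carries a total charge of -1, so each complex ion is 1+.
Ligand charges: 2×pyridine (neutral), 1×hydroxo (-1 each), 1×cyano (-1 each), 1×1,10-phenanthroline (neutral); total -2. So Rh + (-2) = 1+, giving Rh = +3.
Ligands are named alphabetically: cyano before hydroxo before phenanthroline before pyridine.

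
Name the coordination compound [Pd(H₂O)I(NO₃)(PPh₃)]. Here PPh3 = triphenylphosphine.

aquaiodonitrato(triphenylphosphine)palladium(II)

There is no counter-ion, so the complex is neutral overall.
Ligand charges: 1×triphenylphosphine (neutral), 1×iodo (-1 each), 1×aqua (neutral), 1×nitrato (-1 each); total -2. So Pd + (-2) = 0, giving Pd = +2.
Ligands are named alphabetically: aqua before iodo before nitrato before triphenylphosphine.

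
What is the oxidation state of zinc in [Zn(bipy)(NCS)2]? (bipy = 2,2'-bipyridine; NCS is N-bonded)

+2

No counter-ion: the bracketed complex is neutral.
Ligand charges: 1×bipy neutral; 2×NCS = -2; sum -2.
Zn + (-2) = 0 ⇒ Zn is +2.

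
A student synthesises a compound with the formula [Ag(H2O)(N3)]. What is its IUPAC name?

There is no counter-ion, so the complex is neutral overall.
Ligand charges: 1×aqua (neutral), 1×azido (-1 each); total -1. So Ag + (-1) = 0, giving Ag = +1.
Ligands are named alphabetically: aqua before azido.

aquaazidosilver(I)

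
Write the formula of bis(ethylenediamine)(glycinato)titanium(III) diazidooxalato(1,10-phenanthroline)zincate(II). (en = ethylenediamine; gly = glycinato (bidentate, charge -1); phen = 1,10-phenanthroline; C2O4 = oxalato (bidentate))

Cation [Ti…]: ligand charges -1, Ti(III) ⇒ ion charge 2+.
Anion [Zn…]: ligand charges -4, Zn(II) ⇒ ion charge 2−.
One 2+ cation balances one 2− anion.

[Ti(en)2(gly)][Zn(C2O4)(N3)2(phen)]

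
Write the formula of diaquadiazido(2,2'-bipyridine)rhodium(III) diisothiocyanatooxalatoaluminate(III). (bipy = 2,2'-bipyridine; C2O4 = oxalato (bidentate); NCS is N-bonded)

[Rh(bipy)(H2O)2(N3)2][Al(C2O4)(NCS)2]

Cation [Rh…]: ligand charges -2, Rh(III) ⇒ ion charge 1+.
Anion [Al…]: ligand charges -4, Al(III) ⇒ ion charge 1−.
One 1+ cation balances one 1− anion.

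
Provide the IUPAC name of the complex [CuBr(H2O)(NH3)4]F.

tetraammineaquabromocopper(II) fluoride

The 1 fluoride counter-ion carries a total charge of -1, so each complex ion is 1+.
Ligand charges: 4×ammine (neutral), 1×aqua (neutral), 1×bromo (-1 each); total -1. So Cu + (-1) = 1+, giving Cu = +2.
Ligands are named alphabetically: ammine before aqua before bromo.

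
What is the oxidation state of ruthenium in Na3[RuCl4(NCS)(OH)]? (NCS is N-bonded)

+3

3 sodium outside the brackets (+1 each) → the complex ion is 3−.
Ligand charges: 4×Cl = -4; 1×OH = -1; 1×NCS = -1; sum -6.
Ru + (-6) = 3− ⇒ Ru is +3.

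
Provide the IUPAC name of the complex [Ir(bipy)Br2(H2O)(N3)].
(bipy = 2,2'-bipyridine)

aquaazido(2,2'-bipyridine)dibromoiridium(III)

There is no counter-ion, so the complex is neutral overall.
Ligand charges: 1×azido (-1 each), 1×2,2'-bipyridine (neutral), 2×bromo (-1 each), 1×aqua (neutral); total -3. So Ir + (-3) = 0, giving Ir = +3.
Ligands are named alphabetically: aqua before azido before bipyridine before bromo.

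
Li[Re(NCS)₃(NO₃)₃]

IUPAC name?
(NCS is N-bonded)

lithium triisothiocyanatotrinitratorhenate(V)

The 1 lithium counter-ion carries a total charge of +1, so each complex ion is 1−.
Ligand charges: 3×nitrato (-1 each), 3×isothiocyanato (-1 each); total -6. So Re + (-6) = 1−, giving Re = +5.
The complex ion is anionic, so rhenium takes the -ate form rhenate(V).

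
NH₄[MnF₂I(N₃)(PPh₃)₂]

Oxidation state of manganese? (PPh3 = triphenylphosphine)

1 ammonium outside the brackets (+1 each) → the complex ion is 1−.
Ligand charges: 2×F = -2; 1×N3 = -1; 2×PPh3 neutral; 1×I = -1; sum -4.
Mn + (-4) = 1− ⇒ Mn is +3.

+3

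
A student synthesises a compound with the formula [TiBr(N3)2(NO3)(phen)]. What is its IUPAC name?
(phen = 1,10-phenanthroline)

There is no counter-ion, so the complex is neutral overall.
Ligand charges: 2×azido (-1 each), 1×bromo (-1 each), 1×1,10-phenanthroline (neutral), 1×nitrato (-1 each); total -4. So Ti + (-4) = 0, giving Ti = +4.
Ligands are named alphabetically: azido before bromo before nitrato before phenanthroline.

diazidobromonitrato(1,10-phenanthroline)titanium(IV)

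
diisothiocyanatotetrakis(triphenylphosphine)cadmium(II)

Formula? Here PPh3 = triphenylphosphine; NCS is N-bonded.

[Cd(NCS)2(PPh3)4]

Ligands: 4 triphenylphosphine (PPh3, neutral), 2 isothiocyanato (NCS, -1). Ligand charge sum = -2.
With Cd in oxidation state +2, the complex ion is [Cd...].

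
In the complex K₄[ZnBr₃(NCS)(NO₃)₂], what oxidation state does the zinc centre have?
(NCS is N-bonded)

4 potassium outside the brackets (+1 each) → the complex ion is 4−.
Ligand charges: 2×NO3 = -2; 3×Br = -3; 1×NCS = -1; sum -6.
Zn + (-6) = 4− ⇒ Zn is +2.

+2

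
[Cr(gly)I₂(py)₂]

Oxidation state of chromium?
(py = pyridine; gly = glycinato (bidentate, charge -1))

No counter-ion: the bracketed complex is neutral.
Ligand charges: 2×py neutral; 1×gly = -1; 2×I = -2; sum -3.
Cr + (-3) = 0 ⇒ Cr is +3.

+3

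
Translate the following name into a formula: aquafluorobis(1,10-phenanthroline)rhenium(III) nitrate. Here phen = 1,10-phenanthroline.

[ReF(H2O)(phen)2](NO3)2

Ligands: 1 fluoro (F, -1), 1 aqua (H2O, neutral), 2 1,10-phenanthroline (phen, neutral). Ligand charge sum = -1.
With Re in oxidation state +3, the complex ion is [Re...]^2+.
Charge balance with nitrate (-1) requires 1 complex ion per 2 nitrate.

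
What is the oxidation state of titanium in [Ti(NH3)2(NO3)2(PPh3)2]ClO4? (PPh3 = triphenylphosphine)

+3

1 perchlorate outside the brackets (-1 each) → the complex ion is 1+.
Ligand charges: 2×PPh3 neutral; 2×NO3 = -2; 2×NH3 neutral; sum -2.
Ti + (-2) = 1+ ⇒ Ti is +3.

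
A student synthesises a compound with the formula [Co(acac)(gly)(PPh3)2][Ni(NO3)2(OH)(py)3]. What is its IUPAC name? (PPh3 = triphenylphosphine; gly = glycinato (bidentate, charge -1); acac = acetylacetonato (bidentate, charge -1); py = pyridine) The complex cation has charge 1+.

(acetylacetonato)(glycinato)bis(triphenylphosphine)cobalt(III) hydroxodinitratotris(pyridine)nickelate(II)

The complex cation is given as 1+; its ligand charges sum to -2, so Co = +3.
A 1:1 salt means the anion carries the equal and opposite charge, 1−.
Anion: ligand charges sum to -3; for the ion to be 1−, Ni = +2.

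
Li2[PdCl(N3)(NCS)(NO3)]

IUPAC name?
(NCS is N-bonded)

The 2 lithium counter-ions carry a total charge of +2, so each complex ion is 2−.
Ligand charges: 1×chloro (-1 each), 1×isothiocyanato (-1 each), 1×azido (-1 each), 1×nitrato (-1 each); total -4. So Pd + (-4) = 2−, giving Pd = +2.
Ligands are named alphabetically: azido before chloro before isothiocyanato before nitrato.
The complex ion is anionic, so palladium takes the -ate form palladate(II).

lithium azidochloroisothiocyanatonitratopalladate(II)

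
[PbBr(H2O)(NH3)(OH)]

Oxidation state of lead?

+2

No counter-ion: the bracketed complex is neutral.
Ligand charges: 1×H2O neutral; 1×OH = -1; 1×NH3 neutral; 1×Br = -1; sum -2.
Pb + (-2) = 0 ⇒ Pb is +2.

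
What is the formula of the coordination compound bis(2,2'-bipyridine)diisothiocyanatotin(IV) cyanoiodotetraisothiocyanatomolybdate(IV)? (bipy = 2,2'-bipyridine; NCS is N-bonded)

Cation [Sn…]: ligand charges -2, Sn(IV) ⇒ ion charge 2+.
Anion [Mo…]: ligand charges -6, Mo(IV) ⇒ ion charge 2−.
One 2+ cation balances one 2− anion.

[Sn(bipy)2(NCS)2][Mo(CN)I(NCS)4]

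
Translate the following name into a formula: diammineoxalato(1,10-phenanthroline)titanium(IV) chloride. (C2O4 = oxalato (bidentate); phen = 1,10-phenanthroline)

[Ti(C2O4)(NH3)2(phen)]Cl2

Ligands: 1 oxalato (C2O4, -2), 2 ammine (NH3, neutral), 1 1,10-phenanthroline (phen, neutral). Ligand charge sum = -2.
With Ti in oxidation state +4, the complex ion is [Ti...]^2+.
Charge balance with chloride (-1) requires 1 complex ion per 2 chloride.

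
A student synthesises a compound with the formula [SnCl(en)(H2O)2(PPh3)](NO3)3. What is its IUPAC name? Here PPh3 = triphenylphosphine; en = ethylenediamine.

The 3 nitrate counter-ions carry a total charge of -3, so each complex ion is 3+.
Ligand charges: 1×triphenylphosphine (neutral), 2×aqua (neutral), 1×ethylenediamine (neutral), 1×chloro (-1 each); total -1. So Sn + (-1) = 3+, giving Sn = +4.
Ligands are named alphabetically: aqua before chloro before ethylenediamine before triphenylphosphine.

diaquachloro(ethylenediamine)(triphenylphosphine)tin(IV) nitrate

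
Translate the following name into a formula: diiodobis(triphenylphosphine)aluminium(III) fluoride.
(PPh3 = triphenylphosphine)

[AlI2(PPh3)2]F

Ligands: 2 triphenylphosphine (PPh3, neutral), 2 iodo (I, -1). Ligand charge sum = -2.
With Al in oxidation state +3, the complex ion is [Al...]^1+.
Charge balance with fluoride (-1) requires 1 complex ion per 1 fluoride.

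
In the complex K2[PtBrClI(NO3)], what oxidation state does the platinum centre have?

2 potassium outside the brackets (+1 each) → the complex ion is 2−.
Ligand charges: 1×Cl = -1; 1×NO3 = -1; 1×Br = -1; 1×I = -1; sum -4.
Pt + (-4) = 2− ⇒ Pt is +2.

+2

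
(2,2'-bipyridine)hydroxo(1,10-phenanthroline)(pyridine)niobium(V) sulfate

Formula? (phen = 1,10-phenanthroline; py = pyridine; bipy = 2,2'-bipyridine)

[Nb(bipy)(OH)(phen)(py)](SO4)2

Ligands: 1 hydroxo (OH, -1), 1 1,10-phenanthroline (phen, neutral), 1 pyridine (py, neutral), 1 2,2'-bipyridine (bipy, neutral). Ligand charge sum = -1.
Charge balance with sulfate (-2) requires 1 complex ion per 2 sulfate.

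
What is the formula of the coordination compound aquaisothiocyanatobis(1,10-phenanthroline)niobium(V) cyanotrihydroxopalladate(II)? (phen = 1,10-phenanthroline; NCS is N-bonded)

[Nb(H2O)(NCS)(phen)2][Pd(CN)(OH)3]2

Cation [Nb…]: ligand charges -1, Nb(V) ⇒ ion charge 4+.
Anion [Pd…]: ligand charges -4, Pd(II) ⇒ ion charge 2−.
One 4+ cation requires 2 of the 2− anion.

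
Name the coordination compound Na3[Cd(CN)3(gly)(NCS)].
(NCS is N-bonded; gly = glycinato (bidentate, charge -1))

The 3 sodium counter-ions carry a total charge of +3, so each complex ion is 3−.
Ligand charges: 1×isothiocyanato (-1 each), 1×glycinato (-1 each), 3×cyano (-1 each); total -5. So Cd + (-5) = 3−, giving Cd = +2.
The complex ion is anionic, so cadmium takes the -ate form cadmate(II).

sodium tricyano(glycinato)isothiocyanatocadmate(II)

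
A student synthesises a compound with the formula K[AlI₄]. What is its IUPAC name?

potassium tetraiodoaluminate(III)

The 1 potassium counter-ion carries a total charge of +1, so each complex ion is 1−.
Ligand charges: 4×iodo (-1 each); total -4. So Al + (-4) = 1−, giving Al = +3.
The complex ion is anionic, so aluminium takes the -ate form aluminate(III).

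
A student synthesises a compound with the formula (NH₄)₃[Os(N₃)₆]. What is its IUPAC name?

The 3 ammonium counter-ions carry a total charge of +3, so each complex ion is 3−.
Ligand charges: 6×azido (-1 each); total -6. So Os + (-6) = 3−, giving Os = +3.
The complex ion is anionic, so osmium takes the -ate form osmate(III).

ammonium hexaazidoosmate(III)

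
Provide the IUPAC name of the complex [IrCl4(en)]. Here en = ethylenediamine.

There is no counter-ion, so the complex is neutral overall.
Ligand charges: 4×chloro (-1 each), 1×ethylenediamine (neutral); total -4. So Ir + (-4) = 0, giving Ir = +4.
Ligands are named alphabetically: chloro before ethylenediamine.

tetrachloro(ethylenediamine)iridium(IV)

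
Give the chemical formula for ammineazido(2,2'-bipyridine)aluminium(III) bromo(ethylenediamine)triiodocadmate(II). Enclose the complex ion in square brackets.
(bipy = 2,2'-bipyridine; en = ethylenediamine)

Cation [Al…]: ligand charges -1, Al(III) ⇒ ion charge 2+.
Anion [Cd…]: ligand charges -4, Cd(II) ⇒ ion charge 2−.

[Al(bipy)(N3)(NH3)][CdBr(en)I3]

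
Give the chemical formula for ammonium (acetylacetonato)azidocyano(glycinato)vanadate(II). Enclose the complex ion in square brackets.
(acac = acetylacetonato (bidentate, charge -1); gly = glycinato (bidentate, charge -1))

(NH4)2[V(acac)(CN)(gly)(N3)]

Ligands: 1 acetylacetonato (acac, -1), 1 azido (N3, -1), 1 cyano (CN, -1), 1 glycinato (gly, -1). Ligand charge sum = -4.
With V in oxidation state +2, the complex ion is [V...]^2−.
Charge balance with ammonium (+1) requires 1 complex ion per 2 ammonium.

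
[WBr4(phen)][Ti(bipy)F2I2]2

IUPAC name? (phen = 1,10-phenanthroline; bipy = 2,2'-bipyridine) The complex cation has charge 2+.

tetrabromo(1,10-phenanthroline)tungsten(VI) (2,2'-bipyridine)difluorodiiodotitanate(III)

Both ions are complex: the cation is named first with the plain metal name, the anion second with the -ate form; each ion's ligands are alphabetised independently.
The complex cation is given as 2+; its ligand charges sum to -4, so W = +6.
With 2 anions per cation, each anion must be 2/2 = 1−.
Anion: ligand charges sum to -4; for the ion to be 1−, Ti = +3.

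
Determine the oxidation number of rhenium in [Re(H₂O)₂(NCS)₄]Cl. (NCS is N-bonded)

+5

1 chloride outside the brackets (-1 each) → the complex ion is 1+.
Ligand charges: 2×H2O neutral; 4×NCS = -4; sum -4.
Re + (-4) = 1+ ⇒ Re is +5.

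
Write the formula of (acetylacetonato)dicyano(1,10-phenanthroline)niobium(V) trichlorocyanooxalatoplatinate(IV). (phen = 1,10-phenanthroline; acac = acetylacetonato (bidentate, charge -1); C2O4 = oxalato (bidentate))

Cation [Nb…]: ligand charges -3, Nb(V) ⇒ ion charge 2+.
Anion [Pt…]: ligand charges -6, Pt(IV) ⇒ ion charge 2−.
One 2+ cation balances one 2− anion.

[Nb(acac)(CN)2(phen)][Pt(C2O4)Cl3(CN)]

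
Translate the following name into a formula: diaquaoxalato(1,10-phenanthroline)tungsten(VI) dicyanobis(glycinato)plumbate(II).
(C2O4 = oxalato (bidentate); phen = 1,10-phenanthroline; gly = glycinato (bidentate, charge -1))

Cation [W…]: ligand charges -2, W(VI) ⇒ ion charge 4+.
Anion [Pb…]: ligand charges -4, Pb(II) ⇒ ion charge 2−.

[W(C2O4)(H2O)2(phen)][Pb(CN)2(gly)2]2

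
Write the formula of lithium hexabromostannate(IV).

Ligands: 6 bromo (Br, -1). Ligand charge sum = -6.
Charge balance with lithium (+1) requires 1 complex ion per 2 lithium.

Li2[SnBr6]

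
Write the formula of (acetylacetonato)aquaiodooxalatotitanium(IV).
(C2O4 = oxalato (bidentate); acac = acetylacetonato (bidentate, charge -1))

[Ti(acac)(C2O4)(H2O)I]

Ligands: 1 oxalato (C2O4, -2), 1 iodo (I, -1), 1 acetylacetonato (acac, -1), 1 aqua (H2O, neutral). Ligand charge sum = -4.
With Ti in oxidation state +4, the complex ion is [Ti...].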